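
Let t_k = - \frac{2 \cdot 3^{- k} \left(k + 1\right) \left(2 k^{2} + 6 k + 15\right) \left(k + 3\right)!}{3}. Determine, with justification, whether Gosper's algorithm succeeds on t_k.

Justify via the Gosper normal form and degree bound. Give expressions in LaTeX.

t_(k+1)/t_k = (k + 2)*(k + 4)*(6*k + 2*(k + 1)**2 + 21)/(3*(k + 1)*(2*k**2 + 6*k + 15)).
So A=k/3 + 4/3 and B=1, with C=k**3 + 4*k**2 + 21*k/2 + 15/2.
f must satisfy (k/3 + 4/3)·f(k+1) − (1)·f(k) = k**3 + 4*k**2 + 21*k/2 + 15/2.
d = 2 from the (1,0,3) case.
Solving with deg f ≤ 2: f(k) = 3*(2*k**2 + 2*k - 1)/2.
R(k) = B(k−1)·f(k)/C(k) = 3*(2*k**2 + 2*k - 1)/((k + 1)*(2*k**2 + 6*k + 15)); s_k = R·t_k = -2*(2*k**2 + 2*k - 1)*factorial(k + 3)/3**k.
Check: Δs_k = -2*(k + 1)*(2*k**2 + 6*k + 15)*factorial(k + 3)/(3*3**k). ✓

Yes. s_k = - 2 \cdot 3^{- k} \left(2 k^{2} + 2 k - 1\right) \left(k + 3\right)!.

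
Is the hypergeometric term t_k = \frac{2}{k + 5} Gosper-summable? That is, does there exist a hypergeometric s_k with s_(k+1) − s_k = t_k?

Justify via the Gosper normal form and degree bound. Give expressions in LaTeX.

Step 1: r(k) = (k + 5)/(k + 6).
So A=k + 5 and B=k + 6, with C=1.
Set up (k + 5)·f(k+1) − (k + 5)·f(k) − (1) = 0.
deg f ≤ 0 (via 1,1,0).
Write f(k) = c0. Then LHS − RHS = -1, requiring -1 = 0: contradictory. No certificate.

No — t_k has no hypergeometric antidifference.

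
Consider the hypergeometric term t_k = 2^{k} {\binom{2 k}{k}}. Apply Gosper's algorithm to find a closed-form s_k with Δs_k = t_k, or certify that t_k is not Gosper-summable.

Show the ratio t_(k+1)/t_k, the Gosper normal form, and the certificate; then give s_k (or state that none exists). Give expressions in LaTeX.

no hypergeometric antidifference exists

Step 1: r(k) = 4*(2*k + 1)/(k + 1).
Gosper form: A/B · C(k+1)/C(k) with A=8*k + 4, B=k + 1, C=1.
Solve (8*k + 4)·f(k+1) − (k)·f(k) = 1.
d = -1 from the (1,1,0) case.
d = -1 < 0 ⇒ no nonzero polynomial f; not summable.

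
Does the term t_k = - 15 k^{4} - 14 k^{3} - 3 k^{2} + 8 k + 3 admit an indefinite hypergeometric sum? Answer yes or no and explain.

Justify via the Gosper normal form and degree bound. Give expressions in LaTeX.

Yes. s_k = k \left(- 3 k^{4} + 4 k^{3} + k^{2} + 2 k - 1\right).

Step 1: r(k) = (15*k**4 + 74*k**3 + 135*k**2 + 100*k + 21)/(15*k**4 + 14*k**3 + 3*k**2 - 8*k - 3).
Gosper form: A/B · C(k+1)/C(k) with A=1, B=1, C=k**4 + 14*k**3/15 + k**2/5 - 8*k/15 - 1/5.
Key eq: (1)·f(k+1) = (1)·f(k) + (k**4 + 14*k**3/15 + k**2/5 - 8*k/15 - 1/5).
Degrees (0,0,4) ⇒ d ≤ 5.
Coefficient equations give f(k) = k*(3*k**4 - 4*k**3 - k**2 - 2*k + 1)/15.
R(k) = B(k−1)·f(k)/C(k) = k*(3*k**4 - 4*k**3 - k**2 - 2*k + 1)/(15*k**4 + 14*k**3 + 3*k**2 - 8*k - 3); s_k = R·t_k = k*(-3*k**4 + 4*k**3 + k**2 + 2*k - 1).
Check: Δs_k = -15*k**4 - 14*k**3 - 3*k**2 + 8*k + 3. ✓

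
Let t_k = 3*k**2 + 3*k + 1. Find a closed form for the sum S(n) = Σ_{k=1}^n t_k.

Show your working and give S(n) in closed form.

S(n) = n*(n**2 + 3*n + 3)

Ratio r(k) = (3*k**2 + 9*k + 7)/(3*k**2 + 3*k + 1).
Factor: A=1; B=1; C=k**2 + k + 1/3.
Solve (1)·f(k+1) − (1)·f(k) = k**2 + k + 1/3.
Bound: deg f ≤ 3.
Coefficient equations give f(k) = k**3/3.
Then R = B(k−1)f/C = k**3/(3*k**2 + 3*k + 1), so s_k = R(k)·t_k = k**3.
s_(k+1) − s_k = -k**3 + (k + 1)**3 = t_k.
s_(n+1) = n**3 + 3*n**2 + 3*n + 1 and s_(1) = 1, so S(n) = n*(n**2 + 3*n + 3).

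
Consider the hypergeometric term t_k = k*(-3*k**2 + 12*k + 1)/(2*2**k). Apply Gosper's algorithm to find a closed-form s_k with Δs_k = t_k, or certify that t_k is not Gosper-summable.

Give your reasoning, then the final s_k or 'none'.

s_k = (3*k**3 - 3*k**2 + 2*k + 2)/2**k

The ratio is (k + 1)*(12*k - 3*(k + 1)**2 + 13)/(2*k*(-3*k**2 + 12*k + 1)).
Take A(k)=1/2, B(k)=1, C(k)=k**3 - 4*k**2 - k/3.
Solve (1/2)·f(k+1) − (1)·f(k) = k**3 - 4*k**2 - k/3.
Bound: deg f ≤ 3.
Coefficient equations give f(k) = -2*(3*k**3 - 3*k**2 + 2*k + 2)/3.
Get s_k = R·t_k = (3*k**3 - 3*k**2 + 2*k + 2)/2**k with R(k) = B(k−1)f(k)/C(k) = -2*(3*k**3 - 3*k**2 + 2*k + 2)/(k*(3*k**2 - 12*k - 1)).
s_(k+1) − s_k = k*(-3*k**2 + 12*k + 1)/(2*2**k) = t_k.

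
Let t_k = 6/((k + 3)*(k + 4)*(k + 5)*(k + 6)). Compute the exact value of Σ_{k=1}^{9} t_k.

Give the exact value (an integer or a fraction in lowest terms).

Compute t_(k+1)/t_k: get (k + 3)/(k + 7).
Normal form (A,B,C) = (k + 3, k + 7, 1).
Set up (k + 3)·f(k+1) − (k + 6)·f(k) − (1) = 0.
Degrees (1,1,0) ⇒ d ≤ 3.
Solve for f: f(k) = k*(k**2 + 12*k + 47)/180 (degree 3 ≤ 3).
So s_k = (B(k−1)f/C)·t_k = (k*(k + 6)*(k**2 + 12*k + 47)/180)·t_k = k*(k**2 + 12*k + 47)/(30*(k + 3)*(k + 4)*(k + 5)).
Check: Δs_k = 6/(k**4 + 18*k**3 + 119*k**2 + 342*k + 360). ✓
Evaluate s at k=10 and k=1: 89/2730 and 1/60; difference 29/1820.

Σ = 29/1820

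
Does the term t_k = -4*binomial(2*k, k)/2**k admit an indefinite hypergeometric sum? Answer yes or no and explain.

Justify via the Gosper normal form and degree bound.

t_(k+1)/t_k = (2*k + 1)/(k + 1).
Factor: A=2*k + 1; B=k + 1; C=1.
Solve (2*k + 1)·f(k+1) − (k)·f(k) = 1.
From deg A=1, deg B=1, deg C=0: d=-1.
d = -1 < 0 ⇒ no nonzero polynomial f; not summable.

No; the degree bound rules out any f.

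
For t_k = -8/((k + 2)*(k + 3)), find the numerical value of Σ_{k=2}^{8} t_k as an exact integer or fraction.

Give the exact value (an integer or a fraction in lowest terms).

Σ = -14/11

Ratio r(k) = (k + 2)/(k + 4).
Take A(k)=k + 2, B(k)=k + 4, C(k)=1.
Key eq: (k + 2)·f(k+1) = (k + 3)·f(k) + (1).
Bound: deg f ≤ 1.
A polynomial solution: f(k) = k/2.
Get s_k = R·t_k = -4*k/(k + 2) with R(k) = B(k−1)f(k)/C(k) = k*(k + 3)/2.
Verify: -8/(k**2 + 5*k + 6) matches t_k.
Evaluate s at k=9 and k=2: -36/11 and -2; difference -14/11.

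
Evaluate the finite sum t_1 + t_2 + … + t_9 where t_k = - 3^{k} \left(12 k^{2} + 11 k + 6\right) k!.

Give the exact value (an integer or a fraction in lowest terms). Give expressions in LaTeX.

Compute t_(k+1)/t_k: get 3*(12*k**3 + 47*k**2 + 64*k + 29)/(12*k**2 + 11*k + 6).
Gosper form: A/B · C(k+1)/C(k) with A=3*k + 3, B=1, C=k**2 + 11*k/12 + 1/2.
Key eq: (3*k + 3)·f(k+1) = (1)·f(k) + (k**2 + 11*k/12 + 1/2).
From deg A=1, deg B=0, deg C=2: d=1.
Solve for f: f(k) = (4*k - 3)/12 (degree 1 ≤ 1).
Certificate R = B(k−1)f/C = (4*k - 3)/(12*k**2 + 11*k + 6) gives s_k = -3**k*(4*k - 3)*factorial(k).
s_(k+1) − s_k = -3**k*(12*k**2 + 11*k + 6)*factorial(k) = t_k.
Sum = s_(10) − s_(1); s_(10) = -7928249414400, s_(1) = -3 ⇒ -7928249414397.

Σ = -7928249414397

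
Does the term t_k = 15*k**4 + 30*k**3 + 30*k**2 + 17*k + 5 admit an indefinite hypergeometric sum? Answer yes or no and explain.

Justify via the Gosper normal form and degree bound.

Compute t_(k+1)/t_k: get (15*k**4 + 90*k**3 + 210*k**2 + 227*k + 97)/(15*k**4 + 30*k**3 + 30*k**2 + 17*k + 5).
Take A(k)=1, B(k)=1, C(k)=k**4 + 2*k**3 + 2*k**2 + 17*k/15 + 1/3.
Set up (1)·f(k+1) − (1)·f(k) − (k**4 + 2*k**3 + 2*k**2 + 17*k/15 + 1/3) = 0.
Bound: deg f ≤ 5.
Match coefficients ⇒ f(k) = k*(3*k**4 + k + 1)/15.
Then R = B(k−1)f/C = k*(3*k**4 + k + 1)/(15*k**4 + 30*k**3 + 30*k**2 + 17*k + 5), so s_k = R(k)·t_k = k*(3*k**4 + k + 1).
Check: Δs_k = 15*k**4 + 30*k**3 + 30*k**2 + 17*k + 5. ✓

Yes. s_k = k*(3*k**4 + k + 1).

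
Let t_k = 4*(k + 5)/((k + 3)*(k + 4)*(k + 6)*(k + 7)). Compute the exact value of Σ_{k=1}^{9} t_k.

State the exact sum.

The ratio is (k + 3)*(k + 6)**2/((k + 5)**2*(k + 8)).
So A=k + 3 and B=k + 8, with C=k**2 + 10*k + 25.
f must satisfy (k + 3)·f(k+1) − (k + 7)·f(k) = k**2 + 10*k + 25.
d = 4 from the (1,1,2) case.
Match coefficients ⇒ f(k) = k*(k + 4)*(k + 5)*(k + 9)/36.
Then R = B(k−1)f/C = k*(k + 4)*(k + 7)*(k + 9)/(36*(k + 5)), so s_k = R(k)·t_k = k*(k + 9)/(9*(k**2 + 9*k + 18)).
s_(k+1) − s_k = 4*(k + 5)/(k**4 + 20*k**3 + 145*k**2 + 450*k + 504) = t_k.
Σ_(k=1)^(9) t_k = s_(10) − s_(1) = 95/936 − (5/126) = 45/728.

Σ = 45/728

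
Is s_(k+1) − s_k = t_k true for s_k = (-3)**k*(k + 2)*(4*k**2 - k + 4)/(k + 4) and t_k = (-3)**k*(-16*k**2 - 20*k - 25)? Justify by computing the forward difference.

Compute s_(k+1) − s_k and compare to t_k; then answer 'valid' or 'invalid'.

s_(k+1) = (-3)**(k + 1)*(k + 3)*(-k + 4*(k + 1)**2 + 3)/(k + 5)
s_(k+1) − s_k = (-3)**k*(-16*k**4 - 132*k**3 - 349*k**2 - 417*k - 292)/(k**2 + 9*k + 20)
(s_(k+1) − s_k) − t_k = (-3)**k*(32*k**3 + 176*k**2 + 208*k + 208)/(k**2 + 9*k + 20)

Invalid: residual (-3)**k*(32*k**3 + 176*k**2 + 208*k + 208)/(k**2 + 9*k + 20) ≠ 0.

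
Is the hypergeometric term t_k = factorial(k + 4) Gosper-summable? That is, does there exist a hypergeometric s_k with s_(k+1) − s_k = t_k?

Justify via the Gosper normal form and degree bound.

No; the degree bound rules out any f.

Ratio r(k) = k + 5.
Gosper form: A/B · C(k+1)/C(k) with A=k + 5, B=1, C=1.
Set up (k + 5)·f(k+1) − (1)·f(k) − (1) = 0.
Bound: deg f ≤ -1.
Bound -1 < 0, so the key equation has no polynomial solution.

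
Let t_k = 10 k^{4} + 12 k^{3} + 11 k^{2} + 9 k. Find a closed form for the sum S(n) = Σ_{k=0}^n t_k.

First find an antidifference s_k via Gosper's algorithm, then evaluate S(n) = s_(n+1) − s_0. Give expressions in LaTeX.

Step 1: r(k) = (10*k**3 + 42*k**2 + 65*k + 42)/(k*(10*k**2 + 2*k + 9)).
Take A(k)=1, B(k)=1, C(k)=k**4 + 6*k**3/5 + 11*k**2/10 + 9*k/10.
Key eq: (1)·f(k+1) = (1)·f(k) + (k**4 + 6*k**3/5 + 11*k**2/10 + 9*k/10).
d = 5 from the (0,0,4) case.
Solving with deg f ≤ 5: f(k) = k*(k - 1)*(k + 1)*(2*k**2 - 2*k + 3)/10.
Then R = B(k−1)f/C = (k - 1)*(2*k**2 - 2*k + 3)/(10*k**2 + 2*k + 9), so s_k = R(k)·t_k = k*(2*k**4 - 2*k**3 + k**2 + 2*k - 3).
Check: Δs_k = k*(10*k**3 + 12*k**2 + 11*k + 9). ✓
s_(n+1) = n*(2*n**4 + 8*n**3 + 13*n**2 + 13*n + 6) and s_(0) = 0, so S(n) = n*(2*n**4 + 8*n**3 + 13*n**2 + 13*n + 6).

S(n) = n \left(2 n^{4} + 8 n^{3} + 13 n^{2} + 13 n + 6\right)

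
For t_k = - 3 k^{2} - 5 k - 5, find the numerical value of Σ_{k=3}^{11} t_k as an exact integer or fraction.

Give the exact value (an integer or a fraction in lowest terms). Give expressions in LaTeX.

Ratio r(k) = (3*k**2 + 11*k + 13)/(3*k**2 + 5*k + 5).
A = 1, B = 1, C = k**2 + 5*k/3 + 5/3.
Need (1)·f(k+1) − (1)·f(k) = k**2 + 5*k/3 + 5/3.
From deg A=0, deg B=0, deg C=2: d=3.
A polynomial solution: f(k) = k*(k**2 + k + 3)/3.
So s_k = (B(k−1)f/C)·t_k = (k*(k**2 + k + 3)/(3*k**2 + 5*k + 5))·t_k = k*(-k**2 - k - 3).
Check: Δs_k = -3*k**2 - 5*k - 5. ✓
Σ_(k=3)^(11) t_k = s_(12) − s_(3) = -1908 − (-45) = -1863.

Σ = -1863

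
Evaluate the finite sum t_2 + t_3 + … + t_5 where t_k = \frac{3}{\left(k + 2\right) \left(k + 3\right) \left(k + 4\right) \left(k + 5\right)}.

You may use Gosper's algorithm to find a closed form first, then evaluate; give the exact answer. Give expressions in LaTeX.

Σ = 1/144

Step 1: r(k) = (k + 2)/(k + 6).
A = k + 2, B = k + 6, C = 1.
Set up (k + 2)·f(k+1) − (k + 5)·f(k) − (1) = 0.
Bound: deg f ≤ 3.
Solve for f: f(k) = k*(k**2 + 9*k + 26)/72 (degree 3 ≤ 3).
Get s_k = R·t_k = k*(k**2 + 9*k + 26)/(24*(k + 2)*(k + 3)*(k + 4)) with R(k) = B(k−1)f(k)/C(k) = k*(k + 5)*(k**2 + 9*k + 26)/72.
s_(k+1) − s_k = 3/(k**4 + 14*k**3 + 71*k**2 + 154*k + 120) = t_k.
Telescoping: Σ = s_(6) − s_(2) = 29/720 − (1/30) = 1/144.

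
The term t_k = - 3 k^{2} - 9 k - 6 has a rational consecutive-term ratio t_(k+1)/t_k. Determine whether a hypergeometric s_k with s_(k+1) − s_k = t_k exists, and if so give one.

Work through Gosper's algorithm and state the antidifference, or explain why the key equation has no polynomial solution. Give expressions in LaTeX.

Compute t_(k+1)/t_k: get (k + 3)/(k + 1).
Normal form (A,B,C) = (1, 1, k**2 + 3*k + 2).
Key eq: (1)·f(k+1) = (1)·f(k) + (k**2 + 3*k + 2).
Bound: deg f ≤ 3.
Solve for f: f(k) = k*(k + 1)*(k + 2)/3 (degree 3 ≤ 3).
Certificate R = B(k−1)f/C = k/3 gives s_k = k*(-k**2 - 3*k - 2).
s_(k+1) − s_k = -3*k**2 - 9*k - 6 = t_k.

s_k = k \left(- k^{2} - 3 k - 2\right)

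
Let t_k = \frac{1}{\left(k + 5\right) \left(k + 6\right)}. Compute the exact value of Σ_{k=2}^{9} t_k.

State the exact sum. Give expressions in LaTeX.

The ratio is (k + 5)/(k + 7).
Gosper form: A/B · C(k+1)/C(k) with A=k + 5, B=k + 7, C=1.
Solve (k + 5)·f(k+1) − (k + 6)·f(k) = 1.
deg f ≤ 1 (via 1,1,0).
Coefficient equations give f(k) = k/5.
Get s_k = R·t_k = k/(5*(k + 5)) with R(k) = B(k−1)f(k)/C(k) = k*(k + 6)/5.
s_(k+1) − s_k = 1/(k**2 + 11*k + 30) = t_k.
Telescoping: Σ = s_(10) − s_(2) = 2/15 − (2/35) = 8/105.

Σ = 8/105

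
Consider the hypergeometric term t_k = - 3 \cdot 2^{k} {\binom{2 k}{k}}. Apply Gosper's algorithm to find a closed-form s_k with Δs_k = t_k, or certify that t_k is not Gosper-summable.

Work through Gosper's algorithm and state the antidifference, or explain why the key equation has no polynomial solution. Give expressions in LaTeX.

Compute t_(k+1)/t_k: get 4*(2*k + 1)/(k + 1).
Take A(k)=8*k + 4, B(k)=k + 1, C(k)=1.
Key eq: (8*k + 4)·f(k+1) = (k)·f(k) + (1).
Degrees (1,1,0) ⇒ d ≤ -1.
Negative degree bound (-1): no f exists, t_k not Gosper-summable.

none — t_k is not Gosper-summable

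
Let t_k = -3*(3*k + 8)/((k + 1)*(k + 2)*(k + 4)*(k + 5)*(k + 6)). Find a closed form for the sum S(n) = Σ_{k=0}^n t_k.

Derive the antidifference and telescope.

Step 1: r(k) = (k + 1)*(k + 4)*(3*k + 11)/((k + 3)*(k + 7)*(3*k + 8)).
Normal form (A,B,C) = (k + 1, k + 7, k**2 + 17*k/3 + 8).
f must satisfy (k + 1)·f(k+1) − (k + 6)·f(k) = k**2 + 17*k/3 + 8.
Degrees (1,1,2) ⇒ d ≤ 5.
Match coefficients ⇒ f(k) = k*(k + 2)*(k + 3)*(k**2 + 10*k + 29)/60.
Certificate R = B(k−1)f/C = k*(k + 2)*(k + 6)*(k**2 + 10*k + 29)/(20*(3*k + 8)) gives s_k = 3*k*(-k**2 - 10*k - 29)/(20*(k**3 + 10*k**2 + 29*k + 20)).
Δs = 3*(-3*k - 8)/(k**5 + 18*k**4 + 121*k**3 + 372*k**2 + 508*k + 240), as required.
Telescope: S(n) = s_(n+1) − s_(0) = 3*(-n**3 - 13*n**2 - 52*n - 40)/(20*(n**3 + 13*n**2 + 52*n + 60)) − (0) = 3*(-n**3 - 13*n**2 - 52*n - 40)/(20*(n**3 + 13*n**2 + 52*n + 60)).

S(n) = 3*(-n**3 - 13*n**2 - 52*n - 40)/(20*(n**3 + 13*n**2 + 52*n + 60))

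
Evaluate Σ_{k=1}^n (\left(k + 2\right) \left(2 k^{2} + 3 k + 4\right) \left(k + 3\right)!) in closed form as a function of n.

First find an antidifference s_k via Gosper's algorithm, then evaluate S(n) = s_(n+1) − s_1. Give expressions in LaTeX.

S(n) = 2 n^{2} \left(n + 4\right)! + n \left(n + 4\right)! + 3 \left(n + 4\right)! - 72

Step 1: r(k) = (k + 3)*(k + 4)*(3*k + 2*(k + 1)**2 + 7)/((k + 2)*(2*k**2 + 3*k + 4)).
A = k + 4, B = 1, C = k**3 + 7*k**2/2 + 5*k + 4.
Need (k + 4)·f(k+1) − (1)·f(k) = k**3 + 7*k**2/2 + 5*k + 4.
Bound: deg f ≤ 2.
A polynomial solution: f(k) = (2*k**2 - 3*k + 4)/2.
Then R = B(k−1)f/C = (2*k**2 - 3*k + 4)/((k + 2)*(2*k**2 + 3*k + 4)), so s_k = R(k)·t_k = (2*k**2 - 3*k + 4)*factorial(k + 3).
s_(k+1) − s_k = (k + 2)*(2*k**2 + 3*k + 4)*factorial(k + 3) = t_k.
Telescope: S(n) = s_(n+1) − s_(1) = (2*n**2 + n + 3)*factorial(n + 4) − (72) = 2*n**2*factorial(n + 4) + n*factorial(n + 4) + 3*factorial(n + 4) - 72.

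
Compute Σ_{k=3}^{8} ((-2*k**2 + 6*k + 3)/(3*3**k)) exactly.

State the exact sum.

Ratio r(k) = (2*k**2 - 2*k - 7)/(3*(2*k**2 - 6*k - 3)).
A = 1/3, B = 1, C = k**2 - 3*k - 3/2.
Need (1/3)·f(k+1) − (1)·f(k) = k**2 - 3*k - 3/2.
Bound: deg f ≤ 2.
Solving with deg f ≤ 2: f(k) = -3*(k**2 - 2*k - 2)/2.
R(k) = B(k−1)·f(k)/C(k) = -3*(k**2 - 2*k - 2)/(2*k**2 - 6*k - 3); s_k = R·t_k = (k**2 - 2*k - 2)/3**k.
s_(k+1) − s_k = (-2*k**2 + 6*k + 3)/(3*3**k) = t_k.
Telescoping: Σ = s_(9) − s_(3) = 61/19683 − (1/27) = -668/19683.

Σ = -668/19683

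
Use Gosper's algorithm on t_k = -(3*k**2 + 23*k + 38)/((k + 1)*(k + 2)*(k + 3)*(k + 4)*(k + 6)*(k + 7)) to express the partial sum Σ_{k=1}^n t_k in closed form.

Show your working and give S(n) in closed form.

S(n) = n*(-n**2 - 13*n - 50)/(56*(n**3 + 13*n**2 + 50*n + 56))

t_(k+1)/t_k = (k + 1)*(k + 6)*(23*k + 3*(k + 1)**2 + 61)/((k + 5)*(k + 8)*(3*k**2 + 23*k + 38)).
Normal form (A,B,C) = (k + 1, k + 8, k**3 + 38*k**2/3 + 51*k + 190/3).
Set up (k + 1)·f(k+1) − (k + 7)·f(k) − (k**3 + 38*k**2/3 + 51*k + 190/3) = 0.
d = 6 from the (1,1,3) case.
A polynomial solution: f(k) = k*(k + 2)*(k + 4)*(k + 5)*(k**2 + 10*k + 27)/54.
So s_k = (B(k−1)f/C)·t_k = (k*(k + 2)*(k + 4)*(k + 7)*(k**2 + 10*k + 27)/(18*(3*k**2 + 23*k + 38)))·t_k = k*(-k**2 - 10*k - 27)/(18*(k**3 + 10*k**2 + 27*k + 18)).
Δs = (-3*k**2 - 23*k - 38)/(k**6 + 23*k**5 + 207*k**4 + 925*k**3 + 2144*k**2 + 2412*k + 1008), as required.
s_(n+1) = (-n**3 - 13*n**2 - 50*n - 38)/(18*(n**3 + 13*n**2 + 50*n + 56)) and s_(1) = -19/504, so S(n) = n*(-n**2 - 13*n - 50)/(56*(n**3 + 13*n**2 + 50*n + 56)).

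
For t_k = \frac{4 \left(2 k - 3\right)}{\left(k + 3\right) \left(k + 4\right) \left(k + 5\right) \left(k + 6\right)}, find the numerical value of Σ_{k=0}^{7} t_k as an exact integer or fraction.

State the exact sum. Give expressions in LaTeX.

Step 1: r(k) = (k + 3)*(2*k - 1)/((k + 7)*(2*k - 3)).
Gosper form: A/B · C(k+1)/C(k) with A=k + 3, B=k + 7, C=k - 3/2.
f must satisfy (k + 3)·f(k+1) − (k + 6)·f(k) = k - 3/2.
deg f ≤ 3 (via 1,1,1).
Match coefficients ⇒ f(k) = -k/2.
Then R = B(k−1)f/C = -k*(k + 6)/(2*k - 3), so s_k = R(k)·t_k = -4*k/((k + 3)*(k + 4)*(k + 5)).
Verify: 4*(2*k - 3)/(k**4 + 18*k**3 + 119*k**2 + 342*k + 360) matches t_k.
Sum = s_(8) − s_(0); s_(8) = -8/429, s_(0) = 0 ⇒ -8/429.

Σ = -8/429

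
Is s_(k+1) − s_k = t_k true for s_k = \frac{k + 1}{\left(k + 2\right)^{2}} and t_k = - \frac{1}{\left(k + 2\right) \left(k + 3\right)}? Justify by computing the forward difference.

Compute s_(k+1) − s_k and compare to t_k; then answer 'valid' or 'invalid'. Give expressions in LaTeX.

Invalid: residual \frac{2 k + 5}{k^{4} + 10 k^{3} + 37 k^{2} + 60 k + 36} ≠ 0.

s_(k+1) = (k + 2)/(k + 3)**2
s_(k+1) − s_k = (-(k + 1)*(k + 3)**2 + (k + 2)**3)/((k + 2)**2*(k + 3)**2)
(s_(k+1) − s_k) − t_k = (2*k + 5)/(k**4 + 10*k**3 + 37*k**2 + 60*k + 36)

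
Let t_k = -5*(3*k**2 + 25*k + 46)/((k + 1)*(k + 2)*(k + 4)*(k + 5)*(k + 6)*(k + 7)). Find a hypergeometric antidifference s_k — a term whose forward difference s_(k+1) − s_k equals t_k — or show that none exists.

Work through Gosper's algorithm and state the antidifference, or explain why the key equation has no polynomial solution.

s_k = 5*k*(-k**2 - 11*k - 34)/(24*(k**3 + 11*k**2 + 34*k + 24))

Ratio r(k) = (k + 1)*(k + 4)*(25*k + 3*(k + 1)**2 + 71)/((k + 3)*(k + 8)*(3*k**2 + 25*k + 46)).
So A=k + 1 and B=k + 8, with C=k**3 + 34*k**2/3 + 121*k/3 + 46.
f must satisfy (k + 1)·f(k+1) − (k + 7)·f(k) = k**3 + 34*k**2/3 + 121*k/3 + 46.
From deg A=1, deg B=1, deg C=3: d=6.
Solve for f: f(k) = k*(k + 2)*(k + 3)*(k + 5)*(k**2 + 11*k + 34)/72 (degree 6 ≤ 6).
R(k) = B(k−1)·f(k)/C(k) = k*(k + 2)*(k + 5)*(k + 7)*(k**2 + 11*k + 34)/(24*(3*k**2 + 25*k + 46)); s_k = R·t_k = 5*k*(-k**2 - 11*k - 34)/(24*(k**3 + 11*k**2 + 34*k + 24)).
Δs = 5*(-3*k**2 - 25*k - 46)/(k**6 + 25*k**5 + 247*k**4 + 1219*k**3 + 3112*k**2 + 3796*k + 1680), as required.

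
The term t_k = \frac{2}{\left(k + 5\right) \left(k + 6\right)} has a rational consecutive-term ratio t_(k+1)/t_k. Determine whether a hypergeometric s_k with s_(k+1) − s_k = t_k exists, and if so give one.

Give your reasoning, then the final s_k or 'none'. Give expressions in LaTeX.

s_k = \frac{2 k}{5 \left(k + 5\right)}

The ratio is (k + 5)/(k + 7).
Factor: A=k + 5; B=k + 7; C=1.
Solve (k + 5)·f(k+1) − (k + 6)·f(k) = 1.
d = 1 from the (1,1,0) case.
Solve for f: f(k) = k/5 (degree 1 ≤ 1).
Then R = B(k−1)f/C = k*(k + 6)/5, so s_k = R(k)·t_k = 2*k/(5*(k + 5)).
s_(k+1) − s_k = 2/(k**2 + 11*k + 30) = t_k.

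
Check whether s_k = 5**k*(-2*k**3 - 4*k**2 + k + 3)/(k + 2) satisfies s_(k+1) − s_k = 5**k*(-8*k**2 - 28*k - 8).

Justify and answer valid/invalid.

s_(k+1) = 5**(k + 1)*(k - 2*(k + 1)**3 - 4*(k + 1)**2 + 4)/(k + 3)
s_(k+1) − s_k = 5**k*(-8*k**4 - 60*k**3 - 154*k**2 - 146*k - 29)/(k**2 + 5*k + 6)
(s_(k+1) − s_k) − t_k = 5**k*(8*k**3 + 42*k**2 + 62*k + 19)/(k**2 + 5*k + 6)

Invalid: residual 5**k*(8*k**3 + 42*k**2 + 62*k + 19)/(k**2 + 5*k + 6) ≠ 0.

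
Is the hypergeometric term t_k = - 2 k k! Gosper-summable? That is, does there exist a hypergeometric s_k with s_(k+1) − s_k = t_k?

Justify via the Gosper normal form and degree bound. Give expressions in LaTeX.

Yes. s_k = - 2 k!.

Step 1: r(k) = (k + 1)**2/k.
Factor: A=k + 1; B=1; C=k.
Need (k + 1)·f(k+1) − (1)·f(k) = k.
Degrees (1,0,1) ⇒ d ≤ 0.
Match coefficients ⇒ f(k) = 1.
Get s_k = R·t_k = -2*factorial(k) with R(k) = B(k−1)f(k)/C(k) = 1/k.
Check: Δs_k = -2*k*factorial(k). ✓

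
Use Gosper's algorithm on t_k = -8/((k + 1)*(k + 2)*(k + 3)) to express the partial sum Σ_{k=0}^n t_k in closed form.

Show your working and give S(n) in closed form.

S(n) = 2*(-n**2 - 5*n - 4)/(n**2 + 5*n + 6)

Step 1: r(k) = (k + 1)/(k + 4).
Normal form (A,B,C) = (k + 1, k + 4, 1).
Key eq: (k + 1)·f(k+1) = (k + 3)·f(k) + (1).
d = 2 from the (1,1,0) case.
Solve for f: f(k) = k*(k + 3)/4 (degree 2 ≤ 2).
Then R = B(k−1)f/C = k*(k + 3)**2/4, so s_k = R(k)·t_k = 2*k*(-k - 3)/((k + 1)*(k + 2)).
Δs = -8/(k**3 + 6*k**2 + 11*k + 6), as required.
Telescope: S(n) = s_(n+1) − s_(0) = 2*(-n**2 - 5*n - 4)/(n**2 + 5*n + 6) − (0) = 2*(-n**2 - 5*n - 4)/(n**2 + 5*n + 6).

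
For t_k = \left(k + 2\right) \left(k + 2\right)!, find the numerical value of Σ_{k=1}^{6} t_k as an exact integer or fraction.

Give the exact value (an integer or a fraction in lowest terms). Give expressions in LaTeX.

Step 1: r(k) = (k + 3)**2/(k + 2).
Normal form (A,B,C) = (k + 3, 1, k + 2).
Need (k + 3)·f(k+1) − (1)·f(k) = k + 2.
Degrees (1,0,1) ⇒ d ≤ 0.
A polynomial solution: f(k) = 1.
R(k) = B(k−1)·f(k)/C(k) = 1/(k + 2); s_k = R·t_k = factorial(k + 2).
Δs = (k + 2)*factorial(k + 2), as required.
Telescoping: Σ = s_(7) − s_(1) = 362880 − (6) = 362874.

Σ = 362874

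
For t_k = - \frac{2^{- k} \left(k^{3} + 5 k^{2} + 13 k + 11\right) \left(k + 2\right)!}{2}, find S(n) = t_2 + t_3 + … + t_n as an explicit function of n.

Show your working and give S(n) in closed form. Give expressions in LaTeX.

Compute t_(k+1)/t_k: get (k**4 + 11*k**3 + 50*k**2 + 108*k + 90)/(2*(k**3 + 5*k**2 + 13*k + 11)).
So A=k/2 + 3/2 and B=1, with C=k**3 + 5*k**2 + 13*k + 11.
Need (k/2 + 3/2)·f(k+1) − (1)·f(k) = k**3 + 5*k**2 + 13*k + 11.
Bound: deg f ≤ 2.
Solve for f: f(k) = 2*(k**2 + 2*k + 2) (degree 2 ≤ 2).
Get s_k = R·t_k = -(k**2 + 2*k + 2)*factorial(k + 2)/2**k with R(k) = B(k−1)f(k)/C(k) = 2*(k**2 + 2*k + 2)/(k**3 + 5*k**2 + 13*k + 11).
Check: Δs_k = -(k**3 + 5*k**2 + 13*k + 11)*factorial(k + 2)/(2*2**k). ✓
Telescope: S(n) = s_(n+1) − s_(2) = -2**(-n - 1)*(n**2 + 4*n + 5)*factorial(n + 3) − (-60) = (120*2**n - n**5*factorial(n) - 10*n**4*factorial(n) - 40*n**3*factorial(n) - 80*n**2*factorial(n) - 79*n*factorial(n) - 30*factorial(n))/(2*2**n).

S(n) = \frac{2^{- n} \left(120 \cdot 2^{n} - n^{5} n! - 10 n^{4} n! - 40 n^{3} n! - 80 n^{2} n! - 79 n n! - 30 n!\right)}{2}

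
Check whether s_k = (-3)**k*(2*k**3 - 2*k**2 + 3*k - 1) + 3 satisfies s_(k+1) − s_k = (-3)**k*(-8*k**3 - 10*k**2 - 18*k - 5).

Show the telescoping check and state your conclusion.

s_(k+1) = -3*(-3)**k*(3*k + 2*(k + 1)**3 - 2*(k + 1)**2 + 2) + 3
s_(k+1) − s_k = (-3)**k*(-8*k**3 - 10*k**2 - 18*k - 5)
(s_(k+1) − s_k) − t_k = 0

valid; difference matches t_k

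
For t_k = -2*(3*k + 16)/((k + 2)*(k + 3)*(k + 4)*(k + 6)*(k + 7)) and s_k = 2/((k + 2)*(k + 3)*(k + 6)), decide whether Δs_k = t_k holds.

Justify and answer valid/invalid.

s_(k+1) = 2/((k + 3)*(k + 4)*(k + 7))
s_(k+1) − s_k = 2*(-3*k - 16)/(k**5 + 22*k**4 + 185*k**3 + 740*k**2 + 1404*k + 1008)
(s_(k+1) − s_k) − t_k = 0

Valid: the claim telescopes to t_k.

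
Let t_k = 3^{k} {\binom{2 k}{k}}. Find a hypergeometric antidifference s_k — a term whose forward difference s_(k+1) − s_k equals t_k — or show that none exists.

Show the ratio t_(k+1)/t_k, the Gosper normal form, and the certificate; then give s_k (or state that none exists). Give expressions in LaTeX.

not Gosper-summable; s_k does not exist

The ratio is 6*(2*k + 1)/(k + 1).
Factor: A=12*k + 6; B=k + 1; C=1.
Solve (12*k + 6)·f(k+1) − (k)·f(k) = 1.
From deg A=1, deg B=1, deg C=0: d=-1.
d = -1 < 0 ⇒ no nonzero polynomial f; not summable.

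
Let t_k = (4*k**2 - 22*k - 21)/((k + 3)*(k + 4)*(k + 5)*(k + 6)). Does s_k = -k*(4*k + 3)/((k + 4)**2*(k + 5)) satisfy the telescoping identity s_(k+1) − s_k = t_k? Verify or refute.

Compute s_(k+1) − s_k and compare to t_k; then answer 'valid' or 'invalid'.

Invalid: residual (-8*k**3 - 21*k**2 + 91*k + 84)/(k**6 + 27*k**5 + 301*k**4 + 1773*k**3 + 5818*k**2 + 10080*k + 7200) ≠ 0.

s_(k+1) = -(k + 1)*(4*k + 7)/((k + 5)**2*(k + 6))
s_(k+1) − s_k = 2*(2*k**3 - 3*k**2 - 71*k - 56)/(k**5 + 24*k**4 + 229*k**3 + 1086*k**2 + 2560*k + 2400)
(s_(k+1) − s_k) − t_k = (-8*k**3 - 21*k**2 + 91*k + 84)/(k**6 + 27*k**5 + 301*k**4 + 1773*k**3 + 5818*k**2 + 10080*k + 7200)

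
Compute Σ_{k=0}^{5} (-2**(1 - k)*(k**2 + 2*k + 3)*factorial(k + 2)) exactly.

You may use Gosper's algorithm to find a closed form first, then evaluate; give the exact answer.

Σ = -15120

r(k) = (k + 3)*(2*k + (k + 1)**2 + 5)/(2*(k**2 + 2*k + 3)) after simplifying.
So A=k/2 + 3/2 and B=1, with C=k**2 + 2*k + 3.
Set up (k/2 + 3/2)·f(k+1) − (1)·f(k) − (k**2 + 2*k + 3) = 0.
Bound: deg f ≤ 1.
Solve for f: f(k) = 2*k (degree 1 ≤ 1).
Certificate R = B(k−1)f/C = 2*k/(k**2 + 2*k + 3) gives s_k = -2**(2 - k)*k*factorial(k + 2).
Verify: -2**(1 - k)*(k**2 + 2*k + 3)*factorial(k + 2) matches t_k.
Sum = s_(6) − s_(0); s_(6) = -15120, s_(0) = 0 ⇒ -15120.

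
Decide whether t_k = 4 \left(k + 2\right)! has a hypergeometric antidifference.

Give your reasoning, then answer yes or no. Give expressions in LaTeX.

The ratio is k + 3.
So A=k + 3 and B=1, with C=1.
Solve (k + 3)·f(k+1) − (1)·f(k) = 1.
d = -1 from the (1,0,0) case.
d = -1 < 0 ⇒ no nonzero polynomial f; not summable.

No — negative degree bound, so no certificate f.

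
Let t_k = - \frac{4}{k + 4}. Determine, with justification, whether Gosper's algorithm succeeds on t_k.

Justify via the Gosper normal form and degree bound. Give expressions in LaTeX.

No. Not Gosper-summable.

The ratio is (k + 4)/(k + 5).
So A=k + 4 and B=k + 5, with C=1.
Solve (k + 4)·f(k+1) − (k + 4)·f(k) = 1.
deg f ≤ 0 (via 1,1,0).
Write f(k) = c0. Then LHS − RHS = -1, requiring -1 = 0: contradictory. No certificate.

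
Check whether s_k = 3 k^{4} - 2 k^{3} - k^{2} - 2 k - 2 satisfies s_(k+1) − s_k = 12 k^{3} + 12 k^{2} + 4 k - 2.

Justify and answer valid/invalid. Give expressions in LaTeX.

Valid — Δs_k = t_k.

s_(k+1) = 3*k**4 + 10*k**3 + 11*k**2 + 2*k - 4
s_(k+1) − s_k = 12*k**3 + 12*k**2 + 4*k - 2
(s_(k+1) − s_k) − t_k = 0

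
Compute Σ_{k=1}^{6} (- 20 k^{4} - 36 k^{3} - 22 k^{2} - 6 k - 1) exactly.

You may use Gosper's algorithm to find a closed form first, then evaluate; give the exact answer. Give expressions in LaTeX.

Σ = -63510

t_(k+1)/t_k = (20*k**4 + 116*k**3 + 250*k**2 + 238*k + 85)/(20*k**4 + 36*k**3 + 22*k**2 + 6*k + 1).
So A=1 and B=1, with C=k**4 + 9*k**3/5 + 11*k**2/10 + 3*k/10 + 1/20.
Need (1)·f(k+1) − (1)·f(k) = k**4 + 9*k**3/5 + 11*k**2/10 + 3*k/10 + 1/20.
Degrees (0,0,4) ⇒ d ≤ 5.
Match coefficients ⇒ f(k) = k*(4*k**4 - k**3 - 4*k**2 + k + 1)/20.
Then R = B(k−1)f/C = k*(4*k**4 - k**3 - 4*k**2 + k + 1)/(20*k**4 + 36*k**3 + 22*k**2 + 6*k + 1), so s_k = R(k)·t_k = k*(-4*k**4 + k**3 + 4*k**2 - k - 1).
s_(k+1) − s_k = -20*k**4 - 36*k**3 - 22*k**2 - 6*k - 1 = t_k.
Sum = s_(7) − s_(1); s_(7) = -63511, s_(1) = -1 ⇒ -63510.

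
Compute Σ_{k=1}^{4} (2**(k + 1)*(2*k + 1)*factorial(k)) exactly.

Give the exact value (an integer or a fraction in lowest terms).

Σ = 7676

Step 1: r(k) = 2*(k + 1)*(2*k + 3)/(2*k + 1).
Factor: A=2*k + 2; B=1; C=k + 1/2.
Key eq: (2*k + 2)·f(k+1) = (1)·f(k) + (k + 1/2).
Degrees (1,0,1) ⇒ d ≤ 0.
Match coefficients ⇒ f(k) = 1/2.
Certificate R = B(k−1)f/C = 1/(2*k + 1) gives s_k = 2**(k + 1)*factorial(k).
s_(k+1) − s_k = 2**(k + 1)*(2*k + 1)*factorial(k) = t_k.
Telescoping: Σ = s_(5) − s_(1) = 7680 − (4) = 7676.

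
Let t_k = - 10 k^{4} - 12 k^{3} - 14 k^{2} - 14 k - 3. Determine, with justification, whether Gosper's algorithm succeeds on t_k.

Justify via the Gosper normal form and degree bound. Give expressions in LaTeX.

Yes. s_k = k \left(- 2 k^{4} + 2 k^{3} - 2 k^{2} - 3 k + 2\right).

Step 1: r(k) = (10*k**4 + 52*k**3 + 110*k**2 + 118*k + 53)/(10*k**4 + 12*k**3 + 14*k**2 + 14*k + 3).
A = 1, B = 1, C = k**4 + 6*k**3/5 + 7*k**2/5 + 7*k/5 + 3/10.
Set up (1)·f(k+1) − (1)·f(k) − (k**4 + 6*k**3/5 + 7*k**2/5 + 7*k/5 + 3/10) = 0.
deg f ≤ 5 (via 0,0,4).
Solving with deg f ≤ 5: f(k) = k*(2*k**4 - 2*k**3 + 2*k**2 + 3*k - 2)/10.
Certificate R = B(k−1)f/C = k*(2*k**4 - 2*k**3 + 2*k**2 + 3*k - 2)/(10*k**4 + 12*k**3 + 14*k**2 + 14*k + 3) gives s_k = k*(-2*k**4 + 2*k**3 - 2*k**2 - 3*k + 2).
Check: Δs_k = -10*k**4 - 12*k**3 - 14*k**2 - 14*k - 3. ✓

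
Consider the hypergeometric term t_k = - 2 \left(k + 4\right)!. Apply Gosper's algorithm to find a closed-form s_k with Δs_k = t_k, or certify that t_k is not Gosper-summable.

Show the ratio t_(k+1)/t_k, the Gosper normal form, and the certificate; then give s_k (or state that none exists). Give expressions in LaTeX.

none — t_k is not Gosper-summable

t_(k+1)/t_k = k + 5.
A = k + 5, B = 1, C = 1.
Set up (k + 5)·f(k+1) − (1)·f(k) − (1) = 0.
Degrees (1,0,0) ⇒ d ≤ -1.
deg f ≤ -1 is impossible — no certificate.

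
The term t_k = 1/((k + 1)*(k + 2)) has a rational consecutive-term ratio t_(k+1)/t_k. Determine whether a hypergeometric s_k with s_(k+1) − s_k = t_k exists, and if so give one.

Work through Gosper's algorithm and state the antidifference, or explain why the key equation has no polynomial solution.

Step 1: r(k) = (k + 1)/(k + 3).
Take A(k)=k + 1, B(k)=k + 3, C(k)=1.
Set up (k + 1)·f(k+1) − (k + 2)·f(k) − (1) = 0.
d = 1 from the (1,1,0) case.
Coefficient equations give f(k) = k.
Then R = B(k−1)f/C = k*(k + 2), so s_k = R(k)·t_k = k/(k + 1).
Δs = 1/(k**2 + 3*k + 2), as required.

s_k = k/(k + 1)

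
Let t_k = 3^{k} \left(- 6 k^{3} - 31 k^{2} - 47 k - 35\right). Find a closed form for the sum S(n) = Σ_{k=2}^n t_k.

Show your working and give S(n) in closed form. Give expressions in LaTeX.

Ratio r(k) = 3*(6*k**3 + 49*k**2 + 127*k + 119)/(6*k**3 + 31*k**2 + 47*k + 35).
Factor: A=3; B=1; C=k**3 + 31*k**2/6 + 47*k/6 + 35/6.
Solve (3)·f(k+1) − (1)·f(k) = k**3 + 31*k**2/6 + 47*k/6 + 35/6.
d = 3 from the (0,0,3) case.
A polynomial solution: f(k) = (3*k**3 + 2*k**2 + 4*k + 4)/6.
So s_k = (B(k−1)f/C)·t_k = ((3*k**3 + 2*k**2 + 4*k + 4)/(6*k**3 + 31*k**2 + 47*k + 35))·t_k = 3**k*(-3*k**3 - 2*k**2 - 4*k - 4).
Verify: 3**k*(-6*k**3 - 31*k**2 - 47*k - 35) matches t_k.
Σ_(k=2)^n t_k = s_(n+1) − s_(2) = (3**(n + 1)*(-3*n**3 - 11*n**2 - 17*n - 13)) − (-396), i.e. -9*3**n*n**3 - 33*3**n*n**2 - 51*3**n*n - 39*3**n + 396.

S(n) = - 9 \cdot 3^{n} n^{3} - 33 \cdot 3^{n} n^{2} - 51 \cdot 3^{n} n - 39 \cdot 3^{n} + 396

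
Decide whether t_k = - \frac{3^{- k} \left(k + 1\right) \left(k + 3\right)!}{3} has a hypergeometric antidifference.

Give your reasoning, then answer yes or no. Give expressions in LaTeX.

Compute t_(k+1)/t_k: get (k + 2)*(k + 4)/(3*(k + 1)).
So A=k/3 + 4/3 and B=1, with C=k + 1.
Need (k/3 + 4/3)·f(k+1) − (1)·f(k) = k + 1.
From deg A=1, deg B=0, deg C=1: d=0.
Coefficient equations give f(k) = 3.
R(k) = B(k−1)·f(k)/C(k) = 3/(k + 1); s_k = R·t_k = -factorial(k + 3)/3**k.
Check: Δs_k = -(k + 1)*factorial(k + 3)/(3*3**k). ✓

Yes. s_k = - 3^{- k} \left(k + 3\right)!.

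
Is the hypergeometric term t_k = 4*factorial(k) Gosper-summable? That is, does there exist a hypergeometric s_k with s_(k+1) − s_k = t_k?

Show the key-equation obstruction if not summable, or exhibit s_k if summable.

No; the degree bound rules out any f.

The ratio is k + 1.
Factor: A=k + 1; B=1; C=1.
Set up (k + 1)·f(k+1) − (1)·f(k) − (1) = 0.
From deg A=1, deg B=0, deg C=0: d=-1.
d = -1 < 0 ⇒ no nonzero polynomial f; not summable.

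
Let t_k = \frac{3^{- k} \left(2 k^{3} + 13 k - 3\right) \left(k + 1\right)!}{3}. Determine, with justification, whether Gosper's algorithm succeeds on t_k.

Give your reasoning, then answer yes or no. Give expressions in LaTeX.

r(k) = (k + 2)*(13*k + 2*(k + 1)**3 + 10)/(3*(2*k**3 + 13*k - 3)) after simplifying.
So A=k/3 + 2/3 and B=1, with C=k**3 + 13*k/2 - 3/2.
Solve (k/3 + 2/3)·f(k+1) − (1)·f(k) = k**3 + 13*k/2 - 3/2.
Bound: deg f ≤ 2.
A polynomial solution: f(k) = 3*(2*k**2 - 2*k + 3)/2.
Get s_k = R·t_k = (2*k**2 - 2*k + 3)*factorial(k + 1)/3**k with R(k) = B(k−1)f(k)/C(k) = 3*(2*k**2 - 2*k + 3)/(2*k**3 + 13*k - 3).
s_(k+1) − s_k = (2*k**3 + 13*k - 3)*factorial(k + 1)/(3*3**k) = t_k.

Yes. s_k = 3^{- k} \left(2 k^{2} - 2 k + 3\right) \left(k + 1\right)!.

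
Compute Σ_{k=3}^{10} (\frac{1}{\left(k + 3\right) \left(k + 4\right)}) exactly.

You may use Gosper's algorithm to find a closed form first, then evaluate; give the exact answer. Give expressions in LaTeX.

Σ = 2/21

t_(k+1)/t_k = (k + 3)/(k + 5).
Gosper form: A/B · C(k+1)/C(k) with A=k + 3, B=k + 5, C=1.
Set up (k + 3)·f(k+1) − (k + 4)·f(k) − (1) = 0.
d = 1 from the (1,1,0) case.
Solving with deg f ≤ 1: f(k) = k/3.
So s_k = (B(k−1)f/C)·t_k = (k*(k + 4)/3)·t_k = k/(3*(k + 3)).
Δs = 1/(k**2 + 7*k + 12), as required.
Evaluate s at k=11 and k=3: 11/42 and 1/6; difference 2/21.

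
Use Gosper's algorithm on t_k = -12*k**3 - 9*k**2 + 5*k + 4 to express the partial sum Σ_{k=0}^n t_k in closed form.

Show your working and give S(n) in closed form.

Ratio r(k) = (12*k**3 + 45*k**2 + 49*k + 12)/(12*k**3 + 9*k**2 - 5*k - 4).
Take A(k)=1, B(k)=1, C(k)=k**3 + 3*k**2/4 - 5*k/12 - 1/3.
Need (1)·f(k+1) − (1)·f(k) = k**3 + 3*k**2/4 - 5*k/12 - 1/3.
From deg A=0, deg B=0, deg C=3: d=4.
Coefficient equations give f(k) = k**2*(3*k**2 - 3*k - 4)/12.
Get s_k = R·t_k = k**2*(-3*k**2 + 3*k + 4) with R(k) = B(k−1)f(k)/C(k) = k**2*(3*k**2 - 3*k - 4)/(12*k**3 + 9*k**2 - 5*k - 4).
Check: Δs_k = -12*k**3 - 9*k**2 + 5*k + 4. ✓
Σ_(k=0)^n t_k = s_(n+1) − s_(0) = (-3*n**4 - 9*n**3 - 5*n**2 + 5*n + 4) − (0), i.e. -3*n**4 - 9*n**3 - 5*n**2 + 5*n + 4.

S(n) = -3*n**4 - 9*n**3 - 5*n**2 + 5*n + 4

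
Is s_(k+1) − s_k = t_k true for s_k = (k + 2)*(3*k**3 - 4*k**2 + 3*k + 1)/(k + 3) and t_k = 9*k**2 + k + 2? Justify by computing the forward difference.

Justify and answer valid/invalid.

Invalid: residual (-6*k**3 - 32*k**2 - 2*k - 5)/(k**2 + 7*k + 12) ≠ 0.

s_(k+1) = (3*k**4 + 14*k**3 + 19*k**2 + 15*k + 9)/(k + 4)
s_(k+1) − s_k = (9*k**4 + 58*k**3 + 85*k**2 + 24*k + 19)/(k**2 + 7*k + 12)
(s_(k+1) − s_k) − t_k = (-6*k**3 - 32*k**2 - 2*k - 5)/(k**2 + 7*k + 12)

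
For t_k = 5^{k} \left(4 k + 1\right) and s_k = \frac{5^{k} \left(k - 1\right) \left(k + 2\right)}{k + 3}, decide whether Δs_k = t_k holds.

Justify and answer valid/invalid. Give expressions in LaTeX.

Invalid: residual \frac{4 \cdot 5^{k} \left(- k^{2} - 3 k - 1\right)}{k^{2} + 7 k + 12} ≠ 0.

s_(k+1) = 5**(k + 1)*k*(k + 3)/(k + 4)
s_(k+1) − s_k = 5**k*(4*k**3 + 25*k**2 + 43*k + 8)/(k**2 + 7*k + 12)
(s_(k+1) − s_k) − t_k = 4*5**k*(-k**2 - 3*k - 1)/(k**2 + 7*k + 12)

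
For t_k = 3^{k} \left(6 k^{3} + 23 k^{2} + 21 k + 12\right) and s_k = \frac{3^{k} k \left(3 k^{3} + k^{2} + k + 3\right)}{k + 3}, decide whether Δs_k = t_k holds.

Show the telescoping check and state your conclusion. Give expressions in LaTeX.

s_(k+1) = 3**(k + 1)*(k + 1)*(k + 3*(k + 1)**3 + (k + 1)**2 + 4)/(k + 4)
s_(k+1) − s_k = 3**k*(6*k**5 + 53*k**4 + 178*k**3 + 251*k**2 + 192*k + 72)/(k**2 + 7*k + 12)
(s_(k+1) − s_k) − t_k = 3**k*(-12*k**4 - 76*k**3 - 184*k**2 - 144*k - 72)/(k**2 + 7*k + 12)

Invalid: residual \frac{3^{k} \left(- 12 k^{4} - 76 k^{3} - 184 k^{2} - 144 k - 72\right)}{k^{2} + 7 k + 12} ≠ 0.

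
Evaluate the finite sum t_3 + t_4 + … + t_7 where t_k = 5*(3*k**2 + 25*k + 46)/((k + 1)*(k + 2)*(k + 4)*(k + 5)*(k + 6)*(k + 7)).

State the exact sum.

The ratio is (k + 1)*(k + 4)*(25*k + 3*(k + 1)**2 + 71)/((k + 3)*(k + 8)*(3*k**2 + 25*k + 46)).
Gosper form: A/B · C(k+1)/C(k) with A=k + 1, B=k + 8, C=k**3 + 34*k**2/3 + 121*k/3 + 46.
f must satisfy (k + 1)·f(k+1) − (k + 7)·f(k) = k**3 + 34*k**2/3 + 121*k/3 + 46.
Bound: deg f ≤ 6.
Solve for f: f(k) = k*(k + 2)*(k + 3)*(k + 5)*(k**2 + 11*k + 34)/72 (degree 6 ≤ 6).
Then R = B(k−1)f/C = k*(k + 2)*(k + 5)*(k + 7)*(k**2 + 11*k + 34)/(24*(3*k**2 + 25*k + 46)), so s_k = R(k)·t_k = 5*k*(k**2 + 11*k + 34)/(24*(k**3 + 11*k**2 + 34*k + 24)).
Check: Δs_k = 5*(3*k**2 + 25*k + 46)/(k**6 + 25*k**5 + 247*k**4 + 1219*k**3 + 3112*k**2 + 3796*k + 1680). ✓
Evaluate s at k=8 and k=3: 155/756 and 95/504; difference 25/1512.

Σ = 25/1512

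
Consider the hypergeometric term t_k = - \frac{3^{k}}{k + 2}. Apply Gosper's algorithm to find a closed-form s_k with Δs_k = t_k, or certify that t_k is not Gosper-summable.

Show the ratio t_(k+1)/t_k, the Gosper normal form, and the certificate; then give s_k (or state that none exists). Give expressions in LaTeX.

Ratio r(k) = 3*(k + 2)/(k + 3).
So A=3*k + 6 and B=k + 3, with C=1.
Need (3*k + 6)·f(k+1) − (k + 2)·f(k) = 1.
Degrees (1,1,0) ⇒ d ≤ -1.
d = -1 < 0 ⇒ no nonzero polynomial f; not summable.

none (Gosper's algorithm certifies no s_k)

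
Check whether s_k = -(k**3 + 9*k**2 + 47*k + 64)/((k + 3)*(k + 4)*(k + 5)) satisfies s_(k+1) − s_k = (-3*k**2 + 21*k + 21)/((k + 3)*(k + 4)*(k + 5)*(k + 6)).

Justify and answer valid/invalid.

Valid: the claim telescopes to t_k.

s_(k+1) = (-47*k - (k + 1)**3 - 9*(k + 1)**2 - 111)/((k + 4)*(k + 5)*(k + 6))
s_(k+1) − s_k = 3*(-k**2 + 7*k + 7)/(k**4 + 18*k**3 + 119*k**2 + 342*k + 360)
(s_(k+1) − s_k) − t_k = 0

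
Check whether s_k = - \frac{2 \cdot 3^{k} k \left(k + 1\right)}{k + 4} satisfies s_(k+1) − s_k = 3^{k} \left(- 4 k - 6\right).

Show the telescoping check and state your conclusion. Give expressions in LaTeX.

Invalid: residual \frac{12 \cdot 3^{k} \left(k^{2} + 5 k + 6\right)}{k^{2} + 9 k + 20} ≠ 0.

s_(k+1) = -6*3**k*(k + 1)*(k + 2)/(k + 5)
s_(k+1) − s_k = 2*3**k*(k + 1)*(k*(k + 5) - 3*(k + 2)*(k + 4))/((k + 4)*(k + 5))
(s_(k+1) − s_k) − t_k = 12*3**k*(k**2 + 5*k + 6)/(k**2 + 9*k + 20)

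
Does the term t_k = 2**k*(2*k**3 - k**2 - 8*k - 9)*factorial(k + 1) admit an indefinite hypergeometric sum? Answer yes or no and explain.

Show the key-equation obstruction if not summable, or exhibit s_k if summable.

Yes. s_k = 2**k*(k**2 - 4*k + 1)*factorial(k + 1).

Ratio r(k) = 2*(2*k**4 + 9*k**3 + 6*k**2 - 24*k - 32)/(2*k**3 - k**2 - 8*k - 9).
Factor: A=2*k + 4; B=1; C=k**3 - k**2/2 - 4*k - 9/2.
Key eq: (2*k + 4)·f(k+1) = (1)·f(k) + (k**3 - k**2/2 - 4*k - 9/2).
deg f ≤ 2 (via 1,0,3).
Solve for f: f(k) = (k**2 - 4*k + 1)/2 (degree 2 ≤ 2).
R(k) = B(k−1)·f(k)/C(k) = (k**2 - 4*k + 1)/(2*k**3 - k**2 - 8*k - 9); s_k = R·t_k = 2**k*(k**2 - 4*k + 1)*factorial(k + 1).
Verify: 2**k*(2*k**3 - k**2 - 8*k - 9)*factorial(k + 1) matches t_k.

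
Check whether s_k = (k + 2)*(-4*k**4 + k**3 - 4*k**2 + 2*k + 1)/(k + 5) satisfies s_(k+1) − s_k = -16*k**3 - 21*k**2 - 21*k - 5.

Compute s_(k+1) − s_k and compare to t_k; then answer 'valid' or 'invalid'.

s_(k+1) = (k + 3)*(2*k - 4*(k + 1)**4 + (k + 1)**3 - 4*(k + 1)**2 + 3)/(k + 6)
s_(k+1) − s_k = (-16*k**5 - 161*k**4 - 426*k**3 - 500*k**2 - 349*k - 72)/(k**2 + 11*k + 30)
(s_(k+1) − s_k) − t_k = 6*(6*k**4 + 51*k**3 + 61*k**2 + 56*k + 13)/(k**2 + 11*k + 30)

Invalid: residual 6*(6*k**4 + 51*k**3 + 61*k**2 + 56*k + 13)/(k**2 + 11*k + 30) ≠ 0.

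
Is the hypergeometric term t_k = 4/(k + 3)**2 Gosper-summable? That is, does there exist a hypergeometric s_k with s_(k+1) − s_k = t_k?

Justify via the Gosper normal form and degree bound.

No — t_k has no hypergeometric antidifference.

Step 1: r(k) = (k + 3)**2/(k + 4)**2.
Take A(k)=k**2 + 6*k + 9, B(k)=k**2 + 8*k + 16, C(k)=1.
Need (k**2 + 6*k + 9)·f(k+1) − (k**2 + 6*k + 9)·f(k) = 1.
Degrees (2,2,0) ⇒ d ≤ 0.
Generic f = c0 gives residual -1; -1 = 0 cannot hold, so t_k is not Gosper-summable.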